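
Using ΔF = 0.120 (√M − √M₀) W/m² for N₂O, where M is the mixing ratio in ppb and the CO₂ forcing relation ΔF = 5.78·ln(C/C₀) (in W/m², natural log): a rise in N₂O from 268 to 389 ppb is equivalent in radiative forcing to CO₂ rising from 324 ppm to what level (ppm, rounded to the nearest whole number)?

C ≈ 347 ppm

N₂O forcing: 0.120 × (√389 − √268) = 0.120 × (19.7231 − 16.3707) = 0.120 × 3.3524 = 0.40229 W/m².
Set 5.78 ln(C/324) = 0.40229: ln(C/324) = 0.40229/5.78 = 0.06960, so C = 324 × e^0.06960 = 324 × 1.07208 = 347.35 ppm.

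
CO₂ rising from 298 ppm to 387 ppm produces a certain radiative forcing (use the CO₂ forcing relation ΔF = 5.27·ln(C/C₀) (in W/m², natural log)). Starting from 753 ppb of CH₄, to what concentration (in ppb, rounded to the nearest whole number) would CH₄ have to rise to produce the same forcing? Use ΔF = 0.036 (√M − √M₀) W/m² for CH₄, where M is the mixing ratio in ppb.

M ≈ 4316 ppb

CO₂ forcing: 5.27 × ln(387/298) = 5.27 × 0.261331 = 1.37721 W/m².
Set 0.036(√M − √753) = 1.37721: √M = 1.37721/0.036 + √753 = 38.2558 + 27.4408 = 65.6966.
M = (65.6966)² = 4316.04 ppb.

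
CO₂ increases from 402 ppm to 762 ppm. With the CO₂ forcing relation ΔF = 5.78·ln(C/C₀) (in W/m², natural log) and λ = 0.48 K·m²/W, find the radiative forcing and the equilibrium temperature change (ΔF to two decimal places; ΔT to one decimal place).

CO₂: 5.78 × ln(762/402) = 5.78 × ln(1.89552) = 5.78 × 0.63949 = 3.6963 W/m².
ΔT = λ ΔF = 0.48 × 3.70 = 1.7760 K.

ΔF = 3.70 W/m²; ΔT = 1.8 K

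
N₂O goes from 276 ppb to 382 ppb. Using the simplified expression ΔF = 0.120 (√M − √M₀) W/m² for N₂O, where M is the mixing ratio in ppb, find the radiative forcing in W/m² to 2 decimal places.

N₂O: 0.120 × (√382 − √276) = 0.120 × (19.5448 − 16.6132) = 0.120 × 2.9316 = 0.3518 W/m².

ΔF = 0.35 W/m²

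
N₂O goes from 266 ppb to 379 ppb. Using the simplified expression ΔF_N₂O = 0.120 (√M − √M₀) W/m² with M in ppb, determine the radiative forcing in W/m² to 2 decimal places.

N₂O: 0.120 × (√379 − √266) = 0.120 × (19.4679 − 16.3095) = 0.120 × 3.1584 = 0.3790 W/m².

ΔF = 0.38 W/m²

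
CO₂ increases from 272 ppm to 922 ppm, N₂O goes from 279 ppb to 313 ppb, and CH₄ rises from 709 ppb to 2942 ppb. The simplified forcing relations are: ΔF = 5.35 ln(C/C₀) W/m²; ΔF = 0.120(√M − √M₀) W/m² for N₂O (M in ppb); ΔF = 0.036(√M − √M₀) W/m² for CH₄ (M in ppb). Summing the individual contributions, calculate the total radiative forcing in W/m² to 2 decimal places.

ΔF = 7.64 W/m²

CO₂: 5.35 × ln(922/272) = 5.35 × ln(3.38971) = 5.35 × 1.22074 = 6.5310 W/m².
N₂O: 0.120 × (√313 − √279) = 0.120 × (17.6918 − 16.7033) = 0.120 × 0.9885 = 0.1186 W/m².
CH₄: 0.036 × (√2942 − √709) = 0.036 × (54.2402 − 26.6271) = 0.036 × 27.6131 = 0.9941 W/m².
Total ΔF = 6.5310 + 0.1186 + 0.9941 = 7.6437 W/m².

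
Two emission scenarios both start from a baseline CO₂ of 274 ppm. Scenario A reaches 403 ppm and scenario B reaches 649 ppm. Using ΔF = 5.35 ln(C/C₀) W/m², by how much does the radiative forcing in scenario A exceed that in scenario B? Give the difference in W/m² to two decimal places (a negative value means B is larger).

ΔF_A = 5.35 ln(403/274) = 5.35 × 0.38581 = 2.0641 W/m².
ΔF_B = 5.35 ln(649/274) = 5.35 × 0.86230 = 4.6133 W/m².
Difference: 2.0641 − 4.6133 = -2.5492 W/m².

ΔF_A − ΔF_B = -2.55 W/m²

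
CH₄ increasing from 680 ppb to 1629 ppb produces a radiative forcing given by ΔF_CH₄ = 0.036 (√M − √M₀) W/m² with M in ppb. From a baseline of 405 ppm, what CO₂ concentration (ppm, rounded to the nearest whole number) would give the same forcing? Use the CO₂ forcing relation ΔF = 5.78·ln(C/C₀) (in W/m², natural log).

CH₄ forcing: 0.036 × (√1629 − √680) = 0.036 × (40.3609 − 26.0768) = 0.036 × 14.2841 = 0.51423 W/m².
Set 5.78 ln(C/405) = 0.51423: ln(C/405) = 0.51423/5.78 = 0.08897, so C = 405 × e^0.08897 = 405 × 1.09305 = 442.69 ppm.

C ≈ 443 ppm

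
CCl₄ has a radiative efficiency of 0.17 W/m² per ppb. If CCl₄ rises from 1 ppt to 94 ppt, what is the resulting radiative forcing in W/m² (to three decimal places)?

CCl₄: Δ = 94 − 1 = 93 ppt = 0.093 ppb; ΔF = 0.17 × 0.093 = 0.0158 W/m².

ΔF = 0.016 W/m²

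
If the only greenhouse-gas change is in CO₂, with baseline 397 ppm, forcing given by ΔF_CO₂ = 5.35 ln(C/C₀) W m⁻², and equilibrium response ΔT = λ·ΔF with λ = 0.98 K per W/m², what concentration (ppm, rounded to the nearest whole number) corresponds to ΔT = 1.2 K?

Required forcing: ΔF = ΔT/λ = 1.2/0.98 = 1.2245 W/m².
Then ln(C/397) = ΔF/5.35 = 1.2245/5.35 = 0.22888.
So C = 397 × e^0.22888 = 397 × 1.25719 = 499.10 ppm.

C ≈ 499 ppm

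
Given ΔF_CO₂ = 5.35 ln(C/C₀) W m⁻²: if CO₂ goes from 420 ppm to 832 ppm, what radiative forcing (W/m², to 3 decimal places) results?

CO₂: 5.35 × ln(832/420) = 5.35 × ln(1.98095) = 5.35 × 0.68358 = 3.6572 W/m².

ΔF = 3.657 W/m²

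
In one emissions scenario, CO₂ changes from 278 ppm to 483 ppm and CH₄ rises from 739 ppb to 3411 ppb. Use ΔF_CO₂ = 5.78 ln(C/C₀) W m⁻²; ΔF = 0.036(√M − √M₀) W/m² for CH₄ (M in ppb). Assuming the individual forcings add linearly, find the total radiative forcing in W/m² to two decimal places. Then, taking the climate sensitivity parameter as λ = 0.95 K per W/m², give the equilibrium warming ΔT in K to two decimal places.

ΔF = 4.32 W/m²; ΔT = 4.10 K

CO₂: 5.78 × ln(483/278) = 5.78 × ln(1.73741) = 5.78 × 0.55240 = 3.1929 W/m².
CH₄: 0.036 × (√3411 − √739) = 0.036 × (58.4038 − 27.1846) = 0.036 × 31.2192 = 1.1239 W/m².
Total ΔF = 3.1929 + 1.1239 = 4.3168 W/m².
ΔT = λ ΔF = 0.95 × 4.32 = 4.1040 K.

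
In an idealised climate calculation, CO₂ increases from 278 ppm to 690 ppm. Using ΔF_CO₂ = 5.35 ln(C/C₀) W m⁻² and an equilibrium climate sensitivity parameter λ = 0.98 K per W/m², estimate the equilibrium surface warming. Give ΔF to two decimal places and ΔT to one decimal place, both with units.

CO₂: 5.35 × ln(690/278) = 5.35 × ln(2.48201) = 5.35 × 0.90907 = 4.8635 W/m².
ΔT = λ ΔF = 0.98 × 4.86 = 4.7628 K.

ΔF = 4.86 W/m²; ΔT = 4.8 K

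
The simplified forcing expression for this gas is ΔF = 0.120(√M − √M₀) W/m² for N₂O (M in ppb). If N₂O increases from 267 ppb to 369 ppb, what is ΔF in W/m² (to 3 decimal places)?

ΔF = 0.344 W/m²

N₂O: 0.120 × (√369 − √267) = 0.120 × (19.2094 − 16.3401) = 0.120 × 2.8693 = 0.3443 W/m².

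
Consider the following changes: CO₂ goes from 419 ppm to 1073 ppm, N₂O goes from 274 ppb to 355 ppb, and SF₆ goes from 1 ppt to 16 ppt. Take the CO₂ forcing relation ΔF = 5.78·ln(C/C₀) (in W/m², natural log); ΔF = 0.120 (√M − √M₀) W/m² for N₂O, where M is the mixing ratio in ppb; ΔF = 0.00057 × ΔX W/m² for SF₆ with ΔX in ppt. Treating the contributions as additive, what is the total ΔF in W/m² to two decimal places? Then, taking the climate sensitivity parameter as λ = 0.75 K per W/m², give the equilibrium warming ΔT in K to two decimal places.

CO₂: 5.78 × ln(1073/419) = 5.78 × ln(2.56086) = 5.78 × 0.94034 = 5.4352 W/m².
N₂O: 0.120 × (√355 − √274) = 0.120 × (18.8414 − 16.5529) = 0.120 × 2.2885 = 0.2746 W/m².
SF₆: ΔF = 0.00057 × (16 − 1) = 0.00057 × 15 = 0.0086 W/m².
Total ΔF = 5.4352 + 0.2746 + 0.0086 = 5.7184 W/m².
ΔT = λ ΔF = 0.75 × 5.72 = 4.2900 K.

ΔF = 5.72 W/m²; ΔT = 4.29 K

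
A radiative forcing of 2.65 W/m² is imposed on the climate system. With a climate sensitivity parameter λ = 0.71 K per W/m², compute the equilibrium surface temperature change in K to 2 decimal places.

ΔT = λ ΔF = 0.71 × 2.65 = 1.8815 K.

ΔT = 1.88 K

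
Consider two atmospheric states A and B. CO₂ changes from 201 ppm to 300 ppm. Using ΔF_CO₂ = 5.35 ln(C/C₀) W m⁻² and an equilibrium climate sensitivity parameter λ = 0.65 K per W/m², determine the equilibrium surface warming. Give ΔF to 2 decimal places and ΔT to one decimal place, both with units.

ΔF = 2.14 W/m²; ΔT = 1.4 K

CO₂: 5.35 × ln(300/201) = 5.35 × ln(1.49254) = 5.35 × 0.40048 = 2.1426 W/m².
ΔT = λ ΔF = 0.65 × 2.14 = 1.3910 K.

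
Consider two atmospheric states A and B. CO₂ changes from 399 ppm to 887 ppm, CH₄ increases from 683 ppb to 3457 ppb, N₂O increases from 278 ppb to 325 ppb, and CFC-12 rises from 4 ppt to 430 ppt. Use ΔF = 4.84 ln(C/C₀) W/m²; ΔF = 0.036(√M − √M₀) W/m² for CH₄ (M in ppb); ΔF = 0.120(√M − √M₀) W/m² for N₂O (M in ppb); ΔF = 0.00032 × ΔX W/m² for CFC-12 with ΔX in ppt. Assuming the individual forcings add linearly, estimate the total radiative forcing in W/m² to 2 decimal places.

ΔF = 5.34 W/m²

CO₂: 4.84 × ln(887/399) = 4.84 × ln(2.22306) = 4.84 × 0.79888 = 3.8666 W/m².
CH₄: 0.036 × (√3457 − √683) = 0.036 × (58.7963 − 26.1343) = 0.036 × 32.6620 = 1.1758 W/m².
N₂O: 0.120 × (√325 − √278) = 0.120 × (18.0278 − 16.6733) = 0.120 × 1.3545 = 0.1625 W/m².
CFC-12: ΔF = 0.00032 × (430 − 4) = 0.00032 × 426 = 0.1363 W/m².
Total ΔF = 3.8666 + 1.1758 + 0.1625 + 0.1363 = 5.3412 W/m².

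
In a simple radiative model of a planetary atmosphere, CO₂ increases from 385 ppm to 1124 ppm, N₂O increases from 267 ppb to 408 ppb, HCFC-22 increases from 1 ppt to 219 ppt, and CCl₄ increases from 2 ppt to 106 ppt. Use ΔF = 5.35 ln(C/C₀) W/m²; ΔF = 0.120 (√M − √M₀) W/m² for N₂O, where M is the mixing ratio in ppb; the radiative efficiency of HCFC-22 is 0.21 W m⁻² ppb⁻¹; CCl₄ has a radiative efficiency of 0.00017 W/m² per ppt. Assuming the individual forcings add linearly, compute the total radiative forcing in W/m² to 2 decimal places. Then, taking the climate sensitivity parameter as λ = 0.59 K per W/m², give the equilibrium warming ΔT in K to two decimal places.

CO₂: 5.35 × ln(1124/385) = 5.35 × ln(2.91948) = 5.35 × 1.07141 = 5.7320 W/m².
N₂O: 0.120 × (√408 − √267) = 0.120 × (20.1990 − 16.3401) = 0.120 × 3.8589 = 0.4631 W/m².
HCFC-22: Δ = 219 − 1 = 218 ppt = 0.218 ppb; ΔF = 0.21 × 0.218 = 0.0458 W/m².
CCl₄: ΔF = 0.00017 × (106 − 2) = 0.00017 × 104 = 0.0177 W/m².
Total ΔF = 5.7320 + 0.4631 + 0.0458 + 0.0177 = 6.2586 W/m².
ΔT = λ ΔF = 0.59 × 6.26 = 3.6934 K.

ΔF = 6.26 W/m²; ΔT = 3.69 K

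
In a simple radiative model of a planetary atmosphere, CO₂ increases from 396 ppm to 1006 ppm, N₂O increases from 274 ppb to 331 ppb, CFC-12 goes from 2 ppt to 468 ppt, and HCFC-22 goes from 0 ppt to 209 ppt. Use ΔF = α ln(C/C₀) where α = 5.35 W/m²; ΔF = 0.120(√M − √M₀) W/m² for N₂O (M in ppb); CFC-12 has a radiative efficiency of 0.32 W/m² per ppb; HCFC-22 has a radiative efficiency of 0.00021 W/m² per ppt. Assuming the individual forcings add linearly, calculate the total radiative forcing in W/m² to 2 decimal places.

ΔF = 5.38 W/m²

CO₂: 5.35 × ln(1006/396) = 5.35 × ln(2.54040) = 5.35 × 0.93232 = 4.9879 W/m².
N₂O: 0.120 × (√331 − √274) = 0.120 × (18.1934 − 16.5529) = 0.120 × 1.6405 = 0.1969 W/m².
CFC-12: Δ = 468 − 2 = 466 ppt = 0.466 ppb; ΔF = 0.32 × 0.466 = 0.1491 W/m².
HCFC-22: ΔF = 0.00021 × (209 − 0) = 0.00021 × 209 = 0.0439 W/m².
Total ΔF = 4.9879 + 0.1969 + 0.1491 + 0.0439 = 5.3778 W/m².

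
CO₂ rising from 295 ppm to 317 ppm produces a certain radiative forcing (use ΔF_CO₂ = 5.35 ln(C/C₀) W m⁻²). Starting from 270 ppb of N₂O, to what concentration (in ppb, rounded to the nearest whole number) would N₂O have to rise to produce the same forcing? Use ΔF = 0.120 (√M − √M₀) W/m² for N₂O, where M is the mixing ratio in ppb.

CO₂ forcing: 5.35 × ln(317/295) = 5.35 × 0.071926 = 0.38480 W/m².
Set 0.120(√M − √270) = 0.38480: √M = 0.38480/0.120 + √270 = 3.2067 + 16.4317 = 19.6384.
M = (19.6384)² = 385.67 ppb.

M ≈ 386 ppb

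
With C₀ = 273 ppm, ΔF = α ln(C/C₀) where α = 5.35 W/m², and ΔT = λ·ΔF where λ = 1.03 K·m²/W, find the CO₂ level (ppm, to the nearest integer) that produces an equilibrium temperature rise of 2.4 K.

C ≈ 422 ppm

Required forcing: ΔF = ΔT/λ = 2.4/1.03 = 2.3301 W/m².
Then ln(C/273) = ΔF/5.35 = 2.3301/5.35 = 0.43553.
So C = 273 × e^0.43553 = 273 × 1.54578 = 422.00 ppm.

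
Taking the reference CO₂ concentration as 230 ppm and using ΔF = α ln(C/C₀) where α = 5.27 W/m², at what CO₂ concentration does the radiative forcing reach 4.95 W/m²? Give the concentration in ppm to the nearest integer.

Set 5.27 ln(C/230) = 4.95, so ln(C/230) = 4.95/5.27 = 0.93928.
Then C/230 = e^0.93928 = 2.55814, giving C = 230 × 2.55814 = 588.37 ppm.

C ≈ 588 ppm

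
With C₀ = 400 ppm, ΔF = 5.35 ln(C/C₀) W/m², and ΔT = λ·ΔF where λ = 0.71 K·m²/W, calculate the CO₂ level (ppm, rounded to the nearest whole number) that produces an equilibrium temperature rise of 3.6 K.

C ≈ 1032 ppm

Required forcing: ΔF = ΔT/λ = 3.6/0.71 = 5.0704 W/m².
Then ln(C/400) = ΔF/5.35 = 5.0704/5.35 = 0.94774.
So C = 400 × e^0.94774 = 400 × 2.57987 = 1031.95 ppm.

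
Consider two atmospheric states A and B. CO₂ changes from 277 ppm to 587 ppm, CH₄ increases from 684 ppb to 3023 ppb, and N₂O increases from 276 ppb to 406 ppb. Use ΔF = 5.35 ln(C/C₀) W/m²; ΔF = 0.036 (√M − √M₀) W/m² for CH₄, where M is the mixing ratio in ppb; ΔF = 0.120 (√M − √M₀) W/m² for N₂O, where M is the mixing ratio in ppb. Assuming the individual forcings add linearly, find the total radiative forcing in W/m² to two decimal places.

ΔF = 5.48 W/m²

CO₂: 5.35 × ln(587/277) = 5.35 × ln(2.11913) = 5.35 × 0.75101 = 4.0179 W/m².
CH₄: 0.036 × (√3023 − √684) = 0.036 × (54.9818 − 26.1534) = 0.036 × 28.8284 = 1.0378 W/m².
N₂O: 0.120 × (√406 − √276) = 0.120 × (20.1494 − 16.6132) = 0.120 × 3.5362 = 0.4243 W/m².
Total ΔF = 4.0179 + 1.0378 + 0.4243 = 5.4800 W/m².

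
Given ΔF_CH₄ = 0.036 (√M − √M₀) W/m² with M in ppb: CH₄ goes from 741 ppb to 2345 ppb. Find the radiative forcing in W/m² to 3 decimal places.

ΔF = 0.763 W/m²

CH₄: 0.036 × (√2345 − √741) = 0.036 × (48.4252 − 27.2213) = 0.036 × 21.2039 = 0.7633 W/m².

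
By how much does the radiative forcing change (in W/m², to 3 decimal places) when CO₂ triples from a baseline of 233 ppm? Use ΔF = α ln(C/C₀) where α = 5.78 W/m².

ΔF = 6.350 W/m²

ΔF = 5.78 × ln(3) = 5.78 × 1.09861 = 6.3500 W/m².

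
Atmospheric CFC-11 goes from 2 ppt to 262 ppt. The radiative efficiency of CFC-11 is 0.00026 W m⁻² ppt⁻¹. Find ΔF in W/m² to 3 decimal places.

ΔF = 0.068 W/m²

CFC-11: ΔF = 0.00026 × (262 − 2) = 0.00026 × 260 = 0.0676 W/m².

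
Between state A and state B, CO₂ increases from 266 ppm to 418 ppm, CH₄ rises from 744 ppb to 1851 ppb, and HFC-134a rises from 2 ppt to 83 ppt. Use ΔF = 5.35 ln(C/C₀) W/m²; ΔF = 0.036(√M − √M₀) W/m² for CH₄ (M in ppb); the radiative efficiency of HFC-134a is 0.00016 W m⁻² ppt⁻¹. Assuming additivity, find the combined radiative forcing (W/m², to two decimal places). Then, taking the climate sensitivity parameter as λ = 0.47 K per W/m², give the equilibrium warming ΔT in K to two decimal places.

ΔF = 3.00 W/m²; ΔT = 1.41 K

CO₂: 5.35 × ln(418/266) = 5.35 × ln(1.57143) = 5.35 × 0.45199 = 2.4181 W/m².
CH₄: 0.036 × (√1851 − √744) = 0.036 × (43.0232 − 27.2764) = 0.036 × 15.7468 = 0.5669 W/m².
HFC-134a: ΔF = 0.00016 × (83 − 2) = 0.00016 × 81 = 0.0130 W/m².
Total ΔF = 2.4181 + 0.5669 + 0.0130 = 2.9980 W/m².
ΔT = λ ΔF = 0.47 × 3.00 = 1.4100 K.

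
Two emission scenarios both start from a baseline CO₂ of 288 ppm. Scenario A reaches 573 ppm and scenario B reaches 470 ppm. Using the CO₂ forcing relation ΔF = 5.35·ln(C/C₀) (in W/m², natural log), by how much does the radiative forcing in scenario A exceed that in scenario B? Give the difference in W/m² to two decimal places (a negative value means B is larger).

ΔF_A − ΔF_B = 1.06 W/m²

ΔF_A = 5.35 ln(573/288) = 5.35 × 0.68793 = 3.6804 W/m².
ΔF_B = 5.35 ln(470/288) = 5.35 × 0.48977 = 2.6203 W/m².
Difference: 3.6804 − 2.6203 = 1.0601 W/m².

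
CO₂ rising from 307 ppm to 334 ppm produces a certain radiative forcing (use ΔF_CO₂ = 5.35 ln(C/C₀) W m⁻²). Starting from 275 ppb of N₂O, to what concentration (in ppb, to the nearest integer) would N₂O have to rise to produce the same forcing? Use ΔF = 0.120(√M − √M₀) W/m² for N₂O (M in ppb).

CO₂ forcing: 5.35 × ln(334/307) = 5.35 × 0.084293 = 0.45097 W/m².
Set 0.120(√M − √275) = 0.45097: √M = 0.45097/0.120 + √275 = 3.7581 + 16.5831 = 20.3412.
M = (20.3412)² = 413.76 ppb.

M ≈ 414 ppb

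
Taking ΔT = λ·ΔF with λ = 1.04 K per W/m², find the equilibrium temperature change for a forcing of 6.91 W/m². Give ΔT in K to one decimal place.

ΔT = λ ΔF = 1.04 × 6.91 = 7.1864 K.

ΔT = 7.2 K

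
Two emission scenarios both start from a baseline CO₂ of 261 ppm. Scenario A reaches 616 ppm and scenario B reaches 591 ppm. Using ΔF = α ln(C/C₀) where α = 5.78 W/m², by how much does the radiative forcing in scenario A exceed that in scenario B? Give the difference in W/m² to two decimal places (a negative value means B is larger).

ΔF_A − ΔF_B = 0.24 W/m²

ΔF_A = 5.78 ln(616/261) = 5.78 × 0.85873 = 4.9635 W/m².
ΔF_B = 5.78 ln(591/261) = 5.78 × 0.81730 = 4.7240 W/m².
Difference: 4.9635 − 4.7240 = 0.2395 W/m².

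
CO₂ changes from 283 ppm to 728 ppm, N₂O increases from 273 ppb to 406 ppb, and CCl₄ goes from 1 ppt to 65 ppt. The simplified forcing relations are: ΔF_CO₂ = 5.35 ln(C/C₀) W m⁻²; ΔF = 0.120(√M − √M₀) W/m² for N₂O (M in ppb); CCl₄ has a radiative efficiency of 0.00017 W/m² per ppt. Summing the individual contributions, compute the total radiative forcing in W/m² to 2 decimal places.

ΔF = 5.50 W/m²

CO₂: 5.35 × ln(728/283) = 5.35 × ln(2.57244) = 5.35 × 0.94485 = 5.0549 W/m².
N₂O: 0.120 × (√406 − √273) = 0.120 × (20.1494 − 16.5227) = 0.120 × 3.6267 = 0.4352 W/m².
CCl₄: ΔF = 0.00017 × (65 − 1) = 0.00017 × 64 = 0.0109 W/m².
Total ΔF = 5.0549 + 0.4352 + 0.0109 = 5.5010 W/m².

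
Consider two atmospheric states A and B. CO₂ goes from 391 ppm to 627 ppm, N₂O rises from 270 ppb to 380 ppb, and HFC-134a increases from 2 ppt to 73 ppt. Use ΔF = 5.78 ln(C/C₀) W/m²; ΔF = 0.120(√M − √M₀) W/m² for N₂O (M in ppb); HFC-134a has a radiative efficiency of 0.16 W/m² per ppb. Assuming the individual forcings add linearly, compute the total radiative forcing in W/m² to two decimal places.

ΔF = 3.11 W/m²

CO₂: 5.78 × ln(627/391) = 5.78 × ln(1.60358) = 5.78 × 0.47224 = 2.7295 W/m².
N₂O: 0.120 × (√380 − √270) = 0.120 × (19.4936 − 16.4317) = 0.120 × 3.0619 = 0.3674 W/m².
HFC-134a: Δ = 73 − 2 = 71 ppt = 0.071 ppb; ΔF = 0.16 × 0.071 = 0.0114 W/m².
Total ΔF = 2.7295 + 0.3674 + 0.0114 = 3.1083 W/m².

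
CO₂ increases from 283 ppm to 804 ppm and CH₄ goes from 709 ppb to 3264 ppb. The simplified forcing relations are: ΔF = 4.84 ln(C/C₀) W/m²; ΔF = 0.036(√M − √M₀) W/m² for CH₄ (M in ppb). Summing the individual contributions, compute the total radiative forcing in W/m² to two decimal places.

ΔF = 6.15 W/m²

CO₂: 4.84 × ln(804/283) = 4.84 × ln(2.84099) = 4.84 × 1.04415 = 5.0537 W/m².
CH₄: 0.036 × (√3264 − √709) = 0.036 × (57.1314 − 26.6271) = 0.036 × 30.5043 = 1.0982 W/m².
Total ΔF = 5.0537 + 1.0982 = 6.1519 W/m².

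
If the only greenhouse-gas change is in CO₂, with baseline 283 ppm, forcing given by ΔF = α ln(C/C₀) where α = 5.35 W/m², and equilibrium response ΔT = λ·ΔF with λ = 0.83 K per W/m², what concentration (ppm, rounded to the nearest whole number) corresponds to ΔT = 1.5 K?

Required forcing: ΔF = ΔT/λ = 1.5/0.83 = 1.8072 W/m².
Then ln(C/283) = ΔF/5.35 = 1.8072/5.35 = 0.33779.
So C = 283 × e^0.33779 = 283 × 1.40185 = 396.72 ppm.

C ≈ 397 ppm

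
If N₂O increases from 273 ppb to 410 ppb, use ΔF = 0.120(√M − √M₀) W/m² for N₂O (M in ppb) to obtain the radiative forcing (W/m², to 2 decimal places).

N₂O: 0.120 × (√410 − √273) = 0.120 × (20.2485 − 16.5227) = 0.120 × 3.7258 = 0.4471 W/m².

ΔF = 0.45 W/m²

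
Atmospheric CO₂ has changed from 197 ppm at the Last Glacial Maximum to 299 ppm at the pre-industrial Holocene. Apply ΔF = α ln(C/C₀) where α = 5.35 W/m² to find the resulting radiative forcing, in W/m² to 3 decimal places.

CO₂ absorption bands are partially saturated, so forcing scales with the logarithm of the concentration ratio.
CO₂: 5.35 × ln(299/197) = 5.35 × ln(1.51777) = 5.35 × 0.41724 = 2.2322 W/m².

ΔF = 2.232 W/m²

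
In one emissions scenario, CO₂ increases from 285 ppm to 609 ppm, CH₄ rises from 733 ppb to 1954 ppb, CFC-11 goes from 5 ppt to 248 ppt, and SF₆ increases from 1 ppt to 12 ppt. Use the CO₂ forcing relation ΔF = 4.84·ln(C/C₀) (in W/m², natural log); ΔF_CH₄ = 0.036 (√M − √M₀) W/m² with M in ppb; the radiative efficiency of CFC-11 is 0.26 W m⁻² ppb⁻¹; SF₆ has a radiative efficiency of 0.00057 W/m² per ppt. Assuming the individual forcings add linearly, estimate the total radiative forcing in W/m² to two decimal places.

CO₂: 4.84 × ln(609/285) = 4.84 × ln(2.13684) = 4.84 × 0.75933 = 3.6752 W/m².
CH₄: 0.036 × (√1954 − √733) = 0.036 × (44.2041 − 27.0740) = 0.036 × 17.1301 = 0.6167 W/m².
CFC-11: Δ = 248 − 5 = 243 ppt = 0.243 ppb; ΔF = 0.26 × 0.243 = 0.0632 W/m².
SF₆: ΔF = 0.00057 × (12 − 1) = 0.00057 × 11 = 0.0063 W/m².
Total ΔF = 3.6752 + 0.6167 + 0.0632 + 0.0063 = 4.3614 W/m².

ΔF = 4.36 W/m²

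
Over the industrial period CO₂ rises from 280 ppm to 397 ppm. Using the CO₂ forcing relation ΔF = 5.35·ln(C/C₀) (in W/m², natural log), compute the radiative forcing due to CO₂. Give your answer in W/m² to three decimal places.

ΔF = 1.868 W/m²

CO₂ absorption bands are partially saturated, so forcing scales with the logarithm of the concentration ratio.
CO₂: 5.35 × ln(397/280) = 5.35 × ln(1.41786) = 5.35 × 0.34915 = 1.8680 W/m².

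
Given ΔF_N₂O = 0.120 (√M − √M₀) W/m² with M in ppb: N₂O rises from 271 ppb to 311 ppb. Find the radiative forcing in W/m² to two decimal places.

N₂O: 0.120 × (√311 − √271) = 0.120 × (17.6352 − 16.4621) = 0.120 × 1.1731 = 0.1408 W/m².

ΔF = 0.14 W/m²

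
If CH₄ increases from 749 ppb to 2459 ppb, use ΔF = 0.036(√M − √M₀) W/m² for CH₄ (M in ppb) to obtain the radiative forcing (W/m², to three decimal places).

ΔF = 0.800 W/m²

CH₄: 0.036 × (√2459 − √749) = 0.036 × (49.5883 − 27.3679) = 0.036 × 22.2204 = 0.7999 W/m².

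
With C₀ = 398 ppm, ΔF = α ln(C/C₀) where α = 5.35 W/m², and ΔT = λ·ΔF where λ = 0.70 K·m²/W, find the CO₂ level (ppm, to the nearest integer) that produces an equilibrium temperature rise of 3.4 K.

Required forcing: ΔF = ΔT/λ = 3.4/0.70 = 4.8571 W/m².
Then ln(C/398) = ΔF/5.35 = 4.8571/5.35 = 0.90787.
So C = 398 × e^0.90787 = 398 × 2.47904 = 986.66 ppm.

C ≈ 987 ppm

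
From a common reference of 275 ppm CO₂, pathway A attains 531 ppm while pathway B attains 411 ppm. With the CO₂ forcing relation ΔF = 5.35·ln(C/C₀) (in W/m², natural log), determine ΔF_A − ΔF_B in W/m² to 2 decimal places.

ΔF_A − ΔF_B = 1.37 W/m²

ΔF_A = 5.35 ln(531/275) = 5.35 × 0.65799 = 3.5202 W/m².
ΔF_B = 5.35 ln(411/275) = 5.35 × 0.40182 = 2.1497 W/m².
Difference: 3.5202 − 2.1497 = 1.3705 W/m².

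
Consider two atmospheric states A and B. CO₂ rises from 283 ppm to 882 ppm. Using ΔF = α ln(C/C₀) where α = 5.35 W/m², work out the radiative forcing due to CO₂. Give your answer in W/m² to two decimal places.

ΔF = 6.08 W/m²

CO₂ absorption bands are partially saturated, so forcing scales with the logarithm of the concentration ratio.
CO₂: 5.35 × ln(882/283) = 5.35 × ln(3.11661) = 5.35 × 1.13675 = 6.0816 W/m².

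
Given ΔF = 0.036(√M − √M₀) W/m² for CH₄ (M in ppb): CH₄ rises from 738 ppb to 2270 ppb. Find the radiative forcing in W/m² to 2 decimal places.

CH₄: 0.036 × (√2270 − √738) = 0.036 × (47.6445 − 27.1662) = 0.036 × 20.4783 = 0.7372 W/m².

ΔF = 0.74 W/m²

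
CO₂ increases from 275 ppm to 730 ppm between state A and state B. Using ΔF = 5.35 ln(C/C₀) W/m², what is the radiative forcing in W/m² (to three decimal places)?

CO₂ absorption bands are partially saturated, so forcing scales with the logarithm of the concentration ratio.
CO₂: 5.35 × ln(730/275) = 5.35 × ln(2.65455) = 5.35 × 0.97628 = 5.2231 W/m².

ΔF = 5.223 W/m²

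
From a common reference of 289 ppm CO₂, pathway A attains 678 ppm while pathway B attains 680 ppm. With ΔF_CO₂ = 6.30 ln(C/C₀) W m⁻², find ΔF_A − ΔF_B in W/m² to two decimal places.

ΔF_A − ΔF_B = -0.02 W/m²

ΔF_A = 6.30 ln(678/289) = 6.30 × 0.85272 = 5.3721 W/m².
ΔF_B = 6.30 ln(680/289) = 6.30 × 0.85567 = 5.3907 W/m².
Difference: 5.3721 − 5.3907 = -0.0186 W/m².
(Equivalently, ΔF_A − ΔF_B = 6.30 ln(678/680) = 6.30 × -0.00295 = -0.0186 W/m².)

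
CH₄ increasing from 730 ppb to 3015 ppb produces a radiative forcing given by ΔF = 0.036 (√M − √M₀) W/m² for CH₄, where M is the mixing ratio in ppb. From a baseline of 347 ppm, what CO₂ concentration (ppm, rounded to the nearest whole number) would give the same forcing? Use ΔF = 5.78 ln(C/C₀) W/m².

CH₄ forcing: 0.036 × (√3015 − √730) = 0.036 × (54.9090 − 27.0185) = 0.036 × 27.8905 = 1.00406 W/m².
Set 5.78 ln(C/347) = 1.00406: ln(C/347) = 1.00406/5.78 = 0.17371, so C = 347 × e^0.17371 = 347 × 1.18971 = 412.83 ppm.

C ≈ 413 ppm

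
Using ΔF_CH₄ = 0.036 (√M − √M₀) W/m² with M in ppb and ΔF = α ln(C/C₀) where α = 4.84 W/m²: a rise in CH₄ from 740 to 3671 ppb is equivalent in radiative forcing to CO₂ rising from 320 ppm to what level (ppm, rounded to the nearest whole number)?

C ≈ 410 ppm

CH₄ forcing: 0.036 × (√3671 − √740) = 0.036 × (60.5888 − 27.2029) = 0.036 × 33.3859 = 1.20189 W/m².
Set 4.84 ln(C/320) = 1.20189: ln(C/320) = 1.20189/4.84 = 0.24832, so C = 320 × e^0.24832 = 320 × 1.28187 = 410.20 ppm.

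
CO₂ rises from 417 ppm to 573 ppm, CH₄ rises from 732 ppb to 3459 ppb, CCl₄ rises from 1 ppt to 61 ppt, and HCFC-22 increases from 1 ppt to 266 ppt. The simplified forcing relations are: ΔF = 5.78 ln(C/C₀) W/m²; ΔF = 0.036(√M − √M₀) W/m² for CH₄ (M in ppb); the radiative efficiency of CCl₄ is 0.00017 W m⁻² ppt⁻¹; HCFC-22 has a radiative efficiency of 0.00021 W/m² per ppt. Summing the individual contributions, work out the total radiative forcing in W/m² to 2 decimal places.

CO₂: 5.78 × ln(573/417) = 5.78 × ln(1.37410) = 5.78 × 0.31780 = 1.8369 W/m².
CH₄: 0.036 × (√3459 − √732) = 0.036 × (58.8133 − 27.0555) = 0.036 × 31.7578 = 1.1433 W/m².
CCl₄: ΔF = 0.00017 × (61 − 1) = 0.00017 × 60 = 0.0102 W/m².
HCFC-22: ΔF = 0.00021 × (266 − 1) = 0.00021 × 265 = 0.0557 W/m².
Total ΔF = 1.8369 + 1.1433 + 0.0102 + 0.0557 = 3.0461 W/m².

ΔF = 3.05 W/m²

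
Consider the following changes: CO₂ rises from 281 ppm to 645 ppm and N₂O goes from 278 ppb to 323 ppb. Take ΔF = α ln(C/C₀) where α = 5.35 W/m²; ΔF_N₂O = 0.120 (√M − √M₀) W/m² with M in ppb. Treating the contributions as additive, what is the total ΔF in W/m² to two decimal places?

CO₂: 5.35 × ln(645/281) = 5.35 × ln(2.29537) = 5.35 × 0.83089 = 4.4453 W/m².
N₂O: 0.120 × (√323 − √278) = 0.120 × (17.9722 − 16.6733) = 0.120 × 1.2989 = 0.1559 W/m².
Total ΔF = 4.4453 + 0.1559 = 4.6012 W/m².

ΔF = 4.60 W/m²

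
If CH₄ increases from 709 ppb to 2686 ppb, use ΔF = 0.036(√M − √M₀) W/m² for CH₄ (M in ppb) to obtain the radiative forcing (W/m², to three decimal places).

ΔF = 0.907 W/m²

CH₄: 0.036 × (√2686 − √709) = 0.036 × (51.8266 − 26.6271) = 0.036 × 25.1995 = 0.9072 W/m².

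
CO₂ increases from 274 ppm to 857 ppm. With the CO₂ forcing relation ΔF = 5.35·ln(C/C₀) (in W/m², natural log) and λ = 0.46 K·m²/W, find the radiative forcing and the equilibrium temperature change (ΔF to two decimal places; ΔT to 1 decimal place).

ΔF = 6.10 W/m²; ΔT = 2.8 K

CO₂: 5.35 × ln(857/274) = 5.35 × ln(3.12774) = 5.35 × 1.14031 = 6.1007 W/m².
ΔT = λ ΔF = 0.46 × 6.10 = 2.8060 K.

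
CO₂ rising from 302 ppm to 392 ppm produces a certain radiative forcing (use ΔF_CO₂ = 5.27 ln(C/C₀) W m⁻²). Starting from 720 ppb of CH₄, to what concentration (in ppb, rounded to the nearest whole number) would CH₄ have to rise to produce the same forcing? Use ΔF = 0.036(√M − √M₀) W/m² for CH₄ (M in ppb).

M ≈ 4227 ppb

CO₂ forcing: 5.27 × ln(392/302) = 5.27 × 0.260835 = 1.37460 W/m².
Set 0.036(√M − √720) = 1.37460: √M = 1.37460/0.036 + √720 = 38.1833 + 26.8328 = 65.0161.
M = (65.0161)² = 4227.09 ppb.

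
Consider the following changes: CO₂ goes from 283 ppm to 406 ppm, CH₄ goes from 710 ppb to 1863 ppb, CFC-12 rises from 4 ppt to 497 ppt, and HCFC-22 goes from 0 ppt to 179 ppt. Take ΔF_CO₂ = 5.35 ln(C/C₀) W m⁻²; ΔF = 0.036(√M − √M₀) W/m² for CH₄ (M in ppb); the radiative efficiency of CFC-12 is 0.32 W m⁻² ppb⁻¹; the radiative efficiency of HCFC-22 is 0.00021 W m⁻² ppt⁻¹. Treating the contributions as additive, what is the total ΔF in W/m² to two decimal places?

ΔF = 2.72 W/m²

CO₂: 5.35 × ln(406/283) = 5.35 × ln(1.43463) = 5.35 × 0.36091 = 1.9309 W/m².
CH₄: 0.036 × (√1863 − √710) = 0.036 × (43.1625 − 26.6458) = 0.036 × 16.5167 = 0.5946 W/m².
CFC-12: Δ = 497 − 4 = 493 ppt = 0.493 ppb; ΔF = 0.32 × 0.493 = 0.1578 W/m².
HCFC-22: ΔF = 0.00021 × (179 − 0) = 0.00021 × 179 = 0.0376 W/m².
Total ΔF = 1.9309 + 0.5946 + 0.1578 + 0.0376 = 2.7209 W/m².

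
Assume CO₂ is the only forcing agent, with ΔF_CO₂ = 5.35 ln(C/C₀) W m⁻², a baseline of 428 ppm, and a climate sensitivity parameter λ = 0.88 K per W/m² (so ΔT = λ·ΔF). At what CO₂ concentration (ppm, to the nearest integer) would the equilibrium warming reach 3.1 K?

Required forcing: ΔF = ΔT/λ = 3.1/0.88 = 3.5227 W/m².
Then ln(C/428) = ΔF/5.35 = 3.5227/5.35 = 0.65845.
So C = 428 × e^0.65845 = 428 × 1.93180 = 826.81 ppm.

C ≈ 827 ppm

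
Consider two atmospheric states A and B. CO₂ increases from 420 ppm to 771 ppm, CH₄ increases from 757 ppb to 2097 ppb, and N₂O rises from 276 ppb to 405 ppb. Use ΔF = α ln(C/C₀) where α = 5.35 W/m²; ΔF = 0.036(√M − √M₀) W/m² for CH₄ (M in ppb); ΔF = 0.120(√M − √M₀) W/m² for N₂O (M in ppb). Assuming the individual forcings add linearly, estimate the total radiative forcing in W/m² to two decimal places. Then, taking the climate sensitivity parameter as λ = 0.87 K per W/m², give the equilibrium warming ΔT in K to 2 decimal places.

CO₂: 5.35 × ln(771/420) = 5.35 × ln(1.83571) = 5.35 × 0.60743 = 3.2498 W/m².
CH₄: 0.036 × (√2097 − √757) = 0.036 × (45.7930 − 27.5136) = 0.036 × 18.2794 = 0.6581 W/m².
N₂O: 0.120 × (√405 − √276) = 0.120 × (20.1246 − 16.6132) = 0.120 × 3.5114 = 0.4214 W/m².
Total ΔF = 3.2498 + 0.6581 + 0.4214 = 4.3293 W/m².
ΔT = λ ΔF = 0.87 × 4.33 = 3.7671 K.

ΔF = 4.33 W/m²; ΔT = 3.77 K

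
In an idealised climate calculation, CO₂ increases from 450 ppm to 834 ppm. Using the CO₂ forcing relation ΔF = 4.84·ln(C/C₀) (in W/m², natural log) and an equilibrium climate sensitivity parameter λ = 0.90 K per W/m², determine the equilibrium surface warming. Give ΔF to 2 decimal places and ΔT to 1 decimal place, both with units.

ΔF = 2.99 W/m²; ΔT = 2.7 K

CO₂: 4.84 × ln(834/450) = 4.84 × ln(1.85333) = 4.84 × 0.61698 = 2.9862 W/m².
ΔT = λ ΔF = 0.90 × 2.99 = 2.6910 K.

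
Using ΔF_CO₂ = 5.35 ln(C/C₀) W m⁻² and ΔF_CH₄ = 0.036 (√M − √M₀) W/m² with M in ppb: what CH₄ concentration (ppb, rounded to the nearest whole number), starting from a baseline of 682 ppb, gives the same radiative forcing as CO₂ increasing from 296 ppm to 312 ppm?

CO₂ forcing: 5.35 × ln(312/296) = 5.35 × 0.052644 = 0.28165 W/m².
Set 0.036(√M − √682) = 0.28165: √M = 0.28165/0.036 + √682 = 7.8236 + 26.1151 = 33.9387.
M = (33.9387)² = 1151.84 ppb.

M ≈ 1152 ppb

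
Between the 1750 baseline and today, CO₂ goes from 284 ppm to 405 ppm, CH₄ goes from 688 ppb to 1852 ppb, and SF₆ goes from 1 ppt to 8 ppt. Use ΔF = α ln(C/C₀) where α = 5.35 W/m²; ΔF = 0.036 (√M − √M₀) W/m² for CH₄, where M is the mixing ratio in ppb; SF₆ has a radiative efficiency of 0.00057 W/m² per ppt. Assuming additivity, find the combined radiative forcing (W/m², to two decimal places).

CO₂: 5.35 × ln(405/284) = 5.35 × ln(1.42606) = 5.35 × 0.35492 = 1.8988 W/m².
CH₄: 0.036 × (√1852 − √688) = 0.036 × (43.0349 − 26.2298) = 0.036 × 16.8051 = 0.6050 W/m².
SF₆: ΔF = 0.00057 × (8 − 1) = 0.00057 × 7 = 0.0040 W/m².
Total ΔF = 1.8988 + 0.6050 + 0.0040 = 2.5078 W/m².

ΔF = 2.51 W/m²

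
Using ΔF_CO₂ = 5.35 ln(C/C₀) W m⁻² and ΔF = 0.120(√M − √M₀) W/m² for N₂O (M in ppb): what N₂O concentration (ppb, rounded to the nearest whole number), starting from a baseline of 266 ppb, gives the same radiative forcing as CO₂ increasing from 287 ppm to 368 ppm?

M ≈ 750 ppb

CO₂ forcing: 5.35 × ln(368/287) = 5.35 × 0.248601 = 1.33002 W/m².
Set 0.120(√M − √266) = 1.33002: √M = 1.33002/0.120 + √266 = 11.0835 + 16.3095 = 27.3930.
M = (27.3930)² = 750.38 ppb.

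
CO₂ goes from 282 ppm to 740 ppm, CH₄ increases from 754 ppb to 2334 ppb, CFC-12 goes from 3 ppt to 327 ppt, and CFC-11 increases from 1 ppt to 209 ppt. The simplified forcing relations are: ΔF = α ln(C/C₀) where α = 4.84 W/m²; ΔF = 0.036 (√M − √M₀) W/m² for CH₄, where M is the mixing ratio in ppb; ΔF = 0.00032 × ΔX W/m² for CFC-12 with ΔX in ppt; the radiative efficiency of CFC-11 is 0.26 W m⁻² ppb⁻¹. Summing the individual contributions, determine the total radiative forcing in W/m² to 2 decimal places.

ΔF = 5.58 W/m²

CO₂: 4.84 × ln(740/282) = 4.84 × ln(2.62411) = 4.84 × 0.96474 = 4.6693 W/m².
CH₄: 0.036 × (√2334 − √754) = 0.036 × (48.3115 − 27.4591) = 0.036 × 20.8524 = 0.7507 W/m².
CFC-12: ΔF = 0.00032 × (327 − 3) = 0.00032 × 324 = 0.1037 W/m².
CFC-11: Δ = 209 − 1 = 208 ppt = 0.208 ppb; ΔF = 0.26 × 0.208 = 0.0541 W/m².
Total ΔF = 4.6693 + 0.7507 + 0.1037 + 0.0541 = 5.5778 W/m².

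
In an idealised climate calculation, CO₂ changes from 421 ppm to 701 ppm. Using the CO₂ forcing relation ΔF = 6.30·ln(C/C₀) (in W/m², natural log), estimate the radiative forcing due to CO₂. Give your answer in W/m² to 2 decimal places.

CO₂: 6.30 × ln(701/421) = 6.30 × ln(1.66508) = 6.30 × 0.50987 = 3.2122 W/m².

ΔF = 3.21 W/m²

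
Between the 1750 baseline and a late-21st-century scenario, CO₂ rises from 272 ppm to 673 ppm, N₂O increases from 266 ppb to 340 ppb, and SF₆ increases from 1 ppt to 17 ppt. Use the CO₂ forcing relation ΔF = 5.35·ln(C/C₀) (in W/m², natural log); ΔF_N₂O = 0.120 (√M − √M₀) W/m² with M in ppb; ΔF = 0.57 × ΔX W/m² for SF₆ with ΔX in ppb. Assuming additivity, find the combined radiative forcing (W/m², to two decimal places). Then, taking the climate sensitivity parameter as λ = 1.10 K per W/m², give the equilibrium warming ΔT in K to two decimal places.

CO₂: 5.35 × ln(673/272) = 5.35 × ln(2.47426) = 5.35 × 0.90594 = 4.8468 W/m².
N₂O: 0.120 × (√340 − √266) = 0.120 × (18.4391 − 16.3095) = 0.120 × 2.1296 = 0.2556 W/m².
SF₆: Δ = 17 − 1 = 16 ppt = 0.016 ppb; ΔF = 0.57 × 0.016 = 0.0091 W/m².
Total ΔF = 4.8468 + 0.2556 + 0.0091 = 5.1115 W/m².
ΔT = λ ΔF = 1.10 × 5.11 = 5.6210 K.

ΔF = 5.11 W/m²; ΔT = 5.62 K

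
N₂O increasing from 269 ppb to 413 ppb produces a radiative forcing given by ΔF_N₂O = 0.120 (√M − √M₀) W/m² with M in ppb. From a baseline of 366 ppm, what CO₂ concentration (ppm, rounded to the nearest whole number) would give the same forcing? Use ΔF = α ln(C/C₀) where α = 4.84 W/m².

C ≈ 403 ppm

N₂O forcing: 0.120 × (√413 − √269) = 0.120 × (20.3224 − 16.4012) = 0.120 × 3.9212 = 0.47054 W/m².
Set 4.84 ln(C/366) = 0.47054: ln(C/366) = 0.47054/4.84 = 0.09722, so C = 366 × e^0.09722 = 366 × 1.10210 = 403.37 ppm.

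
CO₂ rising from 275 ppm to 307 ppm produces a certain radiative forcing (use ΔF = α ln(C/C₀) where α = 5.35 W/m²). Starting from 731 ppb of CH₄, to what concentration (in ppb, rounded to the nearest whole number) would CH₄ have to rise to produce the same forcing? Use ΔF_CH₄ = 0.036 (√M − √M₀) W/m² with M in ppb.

CO₂ forcing: 5.35 × ln(307/275) = 5.35 × 0.110077 = 0.58891 W/m².
Set 0.036(√M − √731) = 0.58891: √M = 0.58891/0.036 + √731 = 16.3586 + 27.0370 = 43.3956.
M = (43.3956)² = 1883.18 ppb.

M ≈ 1883 ppb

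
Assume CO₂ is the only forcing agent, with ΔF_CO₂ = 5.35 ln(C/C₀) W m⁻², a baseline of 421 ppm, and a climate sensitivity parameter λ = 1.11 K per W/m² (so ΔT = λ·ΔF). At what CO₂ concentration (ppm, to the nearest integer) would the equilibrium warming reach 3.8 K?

Required forcing: ΔF = ΔT/λ = 3.8/1.11 = 3.4234 W/m².
Then ln(C/421) = ΔF/5.35 = 3.4234/5.35 = 0.63989.
So C = 421 × e^0.63989 = 421 × 1.89627 = 798.33 ppm.

C ≈ 798 ppm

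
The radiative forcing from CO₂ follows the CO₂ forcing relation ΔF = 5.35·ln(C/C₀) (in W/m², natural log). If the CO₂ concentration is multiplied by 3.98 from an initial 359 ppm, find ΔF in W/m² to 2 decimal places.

Because the forcing depends only on the ratio C/C₀, the initial concentration does not enter.
ΔF = 5.35 × ln(3.98) = 5.35 × 1.38128 = 7.3898 W/m².

ΔF = 7.39 W/m²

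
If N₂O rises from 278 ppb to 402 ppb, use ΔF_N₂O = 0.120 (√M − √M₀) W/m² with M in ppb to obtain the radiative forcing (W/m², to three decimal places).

ΔF = 0.405 W/m²

N₂O: 0.120 × (√402 − √278) = 0.120 × (20.0499 − 16.6733) = 0.120 × 3.3766 = 0.4052 W/m².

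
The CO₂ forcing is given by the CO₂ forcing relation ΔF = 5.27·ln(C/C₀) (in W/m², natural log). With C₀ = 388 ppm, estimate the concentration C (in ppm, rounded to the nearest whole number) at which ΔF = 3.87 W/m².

C ≈ 809 ppm

Set 5.27 ln(C/388) = 3.87, so ln(C/388) = 3.87/5.27 = 0.73435.
Then C/388 = e^0.73435 = 2.08413, giving C = 388 × 2.08413 = 808.64 ppm.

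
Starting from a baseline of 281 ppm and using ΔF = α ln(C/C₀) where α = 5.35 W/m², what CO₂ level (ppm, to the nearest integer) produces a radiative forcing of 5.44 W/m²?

C ≈ 777 ppm

Set 5.35 ln(C/281) = 5.44, so ln(C/281) = 5.44/5.35 = 1.01682.
Then C/281 = e^1.01682 = 2.76439, giving C = 281 × 2.76439 = 776.79 ppm.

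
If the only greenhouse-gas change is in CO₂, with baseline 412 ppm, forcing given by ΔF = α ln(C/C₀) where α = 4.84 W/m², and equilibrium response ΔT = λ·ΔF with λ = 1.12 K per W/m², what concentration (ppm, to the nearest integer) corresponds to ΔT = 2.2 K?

C ≈ 618 ppm

Required forcing: ΔF = ΔT/λ = 2.2/1.12 = 1.9643 W/m².
Then ln(C/412) = ΔF/4.84 = 1.9643/4.84 = 0.40585.
So C = 412 × e^0.40585 = 412 × 1.50058 = 618.24 ppm.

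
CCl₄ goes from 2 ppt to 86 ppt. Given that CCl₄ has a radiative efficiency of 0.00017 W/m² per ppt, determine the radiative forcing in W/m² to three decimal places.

CCl₄: ΔF = 0.00017 × (86 − 2) = 0.00017 × 84 = 0.0143 W/m².

ΔF = 0.014 W/m²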